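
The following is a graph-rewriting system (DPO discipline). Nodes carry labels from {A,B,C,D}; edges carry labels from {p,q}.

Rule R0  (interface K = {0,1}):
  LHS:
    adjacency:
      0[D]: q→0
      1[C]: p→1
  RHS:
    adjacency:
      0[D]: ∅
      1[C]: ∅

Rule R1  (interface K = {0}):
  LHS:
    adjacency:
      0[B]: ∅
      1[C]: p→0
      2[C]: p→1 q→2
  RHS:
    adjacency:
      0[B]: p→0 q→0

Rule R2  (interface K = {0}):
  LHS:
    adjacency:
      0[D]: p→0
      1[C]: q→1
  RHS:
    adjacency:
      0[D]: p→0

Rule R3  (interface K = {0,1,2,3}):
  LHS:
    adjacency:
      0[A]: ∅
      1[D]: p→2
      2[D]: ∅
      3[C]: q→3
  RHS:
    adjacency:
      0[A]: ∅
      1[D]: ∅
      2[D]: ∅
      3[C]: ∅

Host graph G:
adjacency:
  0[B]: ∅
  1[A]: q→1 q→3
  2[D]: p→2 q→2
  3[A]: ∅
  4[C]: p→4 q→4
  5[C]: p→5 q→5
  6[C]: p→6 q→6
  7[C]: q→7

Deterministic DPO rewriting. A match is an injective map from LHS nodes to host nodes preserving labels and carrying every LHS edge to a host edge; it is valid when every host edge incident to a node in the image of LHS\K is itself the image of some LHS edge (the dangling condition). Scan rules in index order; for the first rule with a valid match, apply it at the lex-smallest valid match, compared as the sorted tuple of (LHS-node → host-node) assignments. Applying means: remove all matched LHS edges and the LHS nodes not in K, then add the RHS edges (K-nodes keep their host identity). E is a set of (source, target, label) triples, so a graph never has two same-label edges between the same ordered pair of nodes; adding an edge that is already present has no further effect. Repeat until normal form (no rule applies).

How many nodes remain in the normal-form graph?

Answer: 6

Steps:
initial: |V|=8 |E|=11  E = 1-q->1 1-q->3 2-p->2 2-q->2 4-p->4 4-q->4 5-p->5 5-q->5 6-p->6 6-q->6 7-q->7
step 1: apply R0 at {0↦2, 1↦4}  → |V|=8 |E|=9  E = 1-q->1 1-q->3 2-p->2 4-q->4 5-p->5 5-q->5 6-p->6 6-q->6 7-q->7
step 2: apply R2 at {0↦2, 1↦4}  → |V|=7 |E|=8  E = 1-q->1 1-q->3 2-p->2 5-p->5 5-q->5 6-p->6 6-q->6 7-q->7
step 3: apply R2 at {0↦2, 1↦7}  → |V|=6 |E|=7  E = 1-q->1 1-q->3 2-p->2 5-p->5 5-q->5 6-p->6 6-q->6
final graph: no rule applies after step 3
NF nodes: {0:B, 1:A, 2:D, 3:A, 5:C, 6:C}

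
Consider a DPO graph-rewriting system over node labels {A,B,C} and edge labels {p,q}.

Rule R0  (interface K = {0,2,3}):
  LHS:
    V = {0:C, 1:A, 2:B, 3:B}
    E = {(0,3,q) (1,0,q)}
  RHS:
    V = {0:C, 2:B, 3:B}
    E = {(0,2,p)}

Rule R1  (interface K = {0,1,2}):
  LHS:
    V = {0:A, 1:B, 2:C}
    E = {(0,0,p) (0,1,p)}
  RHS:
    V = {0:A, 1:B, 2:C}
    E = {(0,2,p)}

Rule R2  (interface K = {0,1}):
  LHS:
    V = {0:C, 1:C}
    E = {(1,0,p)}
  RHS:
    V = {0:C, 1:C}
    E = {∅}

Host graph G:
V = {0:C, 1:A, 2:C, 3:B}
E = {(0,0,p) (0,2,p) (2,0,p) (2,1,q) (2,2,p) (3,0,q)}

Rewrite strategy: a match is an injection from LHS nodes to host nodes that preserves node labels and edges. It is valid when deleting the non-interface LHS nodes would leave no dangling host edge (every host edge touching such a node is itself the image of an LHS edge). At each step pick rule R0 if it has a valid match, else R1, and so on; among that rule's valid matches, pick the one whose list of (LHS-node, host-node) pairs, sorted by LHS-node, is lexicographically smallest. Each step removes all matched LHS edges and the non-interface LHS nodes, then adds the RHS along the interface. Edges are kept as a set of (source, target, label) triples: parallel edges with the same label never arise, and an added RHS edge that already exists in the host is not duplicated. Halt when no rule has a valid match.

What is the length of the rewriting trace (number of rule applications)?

Answer: 2

Derivation:
[0] host  ⇒  4 nodes, 6 edges  {0-p->0 0-p->2 2-p->0 2-q->1 2-p->2 3-q->0}
[1] R2 @ {0↦0, 1↦2}  ⇒  4 nodes, 5 edges  {0-p->0 0-p->2 2-q->1 2-p->2 3-q->0}
[2] R2 @ {0↦2, 1↦0}  ⇒  4 nodes, 4 edges  {0-p->0 2-q->1 2-p->2 3-q->0}
normal form: no rule applies after step 2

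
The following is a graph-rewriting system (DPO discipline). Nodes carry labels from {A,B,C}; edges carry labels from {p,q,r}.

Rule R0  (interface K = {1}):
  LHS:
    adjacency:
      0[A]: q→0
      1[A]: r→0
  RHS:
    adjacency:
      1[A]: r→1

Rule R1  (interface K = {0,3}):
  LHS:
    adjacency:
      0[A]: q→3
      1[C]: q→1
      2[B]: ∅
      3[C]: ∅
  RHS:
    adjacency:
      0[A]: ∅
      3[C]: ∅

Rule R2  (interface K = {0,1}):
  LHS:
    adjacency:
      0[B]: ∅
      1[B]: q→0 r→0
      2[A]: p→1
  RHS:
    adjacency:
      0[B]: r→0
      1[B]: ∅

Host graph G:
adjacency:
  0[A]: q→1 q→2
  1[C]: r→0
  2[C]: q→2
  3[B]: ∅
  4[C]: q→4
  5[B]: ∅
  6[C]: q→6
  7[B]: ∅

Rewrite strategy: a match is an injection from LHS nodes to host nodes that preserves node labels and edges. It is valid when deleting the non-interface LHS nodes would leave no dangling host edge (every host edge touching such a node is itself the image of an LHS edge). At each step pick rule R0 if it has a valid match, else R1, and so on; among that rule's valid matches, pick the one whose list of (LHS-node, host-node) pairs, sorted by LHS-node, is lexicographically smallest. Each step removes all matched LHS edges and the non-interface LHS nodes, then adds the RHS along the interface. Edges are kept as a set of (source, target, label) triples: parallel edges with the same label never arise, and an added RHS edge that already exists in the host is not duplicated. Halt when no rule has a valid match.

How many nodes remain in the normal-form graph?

Answer: 4

Rewrite trace:
start.  V:8 E:6  edges: 0-q->1 0-q->2 1-r->0 2-q->2 4-q->4 6-q->6
1. fire R1 via {0↦0, 1↦4, 2↦3, 3↦1}  →  V:6 E:4  edges: 0-q->2 1-r->0 2-q->2 6-q->6
2. fire R1 via {0↦0, 1↦6, 2↦5, 3↦2}  →  V:4 E:2  edges: 1-r->0 2-q->2
normal form: no rule applies after step 2
NF nodes: {0:A, 1:C, 2:C, 7:B}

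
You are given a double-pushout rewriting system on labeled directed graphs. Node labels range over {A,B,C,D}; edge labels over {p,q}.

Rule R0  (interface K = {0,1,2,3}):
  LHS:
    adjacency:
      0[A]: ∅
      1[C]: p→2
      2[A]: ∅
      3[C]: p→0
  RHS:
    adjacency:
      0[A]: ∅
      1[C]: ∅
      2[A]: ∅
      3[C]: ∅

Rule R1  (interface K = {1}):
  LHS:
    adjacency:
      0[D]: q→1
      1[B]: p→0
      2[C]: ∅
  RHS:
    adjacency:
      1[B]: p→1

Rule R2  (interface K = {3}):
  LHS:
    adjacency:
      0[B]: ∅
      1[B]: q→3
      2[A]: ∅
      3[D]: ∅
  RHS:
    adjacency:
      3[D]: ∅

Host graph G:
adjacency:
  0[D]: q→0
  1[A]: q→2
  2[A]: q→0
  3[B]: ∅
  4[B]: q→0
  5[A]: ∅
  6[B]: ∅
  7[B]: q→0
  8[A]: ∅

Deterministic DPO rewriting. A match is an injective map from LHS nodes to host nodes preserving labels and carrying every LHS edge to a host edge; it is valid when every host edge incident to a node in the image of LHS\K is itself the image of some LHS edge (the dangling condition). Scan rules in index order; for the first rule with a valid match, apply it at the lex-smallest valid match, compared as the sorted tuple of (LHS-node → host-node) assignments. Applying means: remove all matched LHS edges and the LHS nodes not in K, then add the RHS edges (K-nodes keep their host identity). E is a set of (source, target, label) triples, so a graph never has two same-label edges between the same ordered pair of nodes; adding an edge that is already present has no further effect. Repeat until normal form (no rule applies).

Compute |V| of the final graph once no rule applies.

[0] host  ⇒  9 nodes, 5 edges  {0-q->0 1-q->2 2-q->0 4-q->0 7-q->0}
[1] R2 @ {0↦3, 1↦4, 2↦5, 3↦0}  ⇒  6 nodes, 4 edges  {0-q->0 1-q->2 2-q->0 7-q->0}
[2] R2 @ {0↦6, 1↦7, 2↦8, 3↦0}  ⇒  3 nodes, 3 edges  {0-q->0 1-q->2 2-q->0}
normal form: no rule applies after step 2
NF nodes: {0:D, 1:A, 2:A}

Answer: 3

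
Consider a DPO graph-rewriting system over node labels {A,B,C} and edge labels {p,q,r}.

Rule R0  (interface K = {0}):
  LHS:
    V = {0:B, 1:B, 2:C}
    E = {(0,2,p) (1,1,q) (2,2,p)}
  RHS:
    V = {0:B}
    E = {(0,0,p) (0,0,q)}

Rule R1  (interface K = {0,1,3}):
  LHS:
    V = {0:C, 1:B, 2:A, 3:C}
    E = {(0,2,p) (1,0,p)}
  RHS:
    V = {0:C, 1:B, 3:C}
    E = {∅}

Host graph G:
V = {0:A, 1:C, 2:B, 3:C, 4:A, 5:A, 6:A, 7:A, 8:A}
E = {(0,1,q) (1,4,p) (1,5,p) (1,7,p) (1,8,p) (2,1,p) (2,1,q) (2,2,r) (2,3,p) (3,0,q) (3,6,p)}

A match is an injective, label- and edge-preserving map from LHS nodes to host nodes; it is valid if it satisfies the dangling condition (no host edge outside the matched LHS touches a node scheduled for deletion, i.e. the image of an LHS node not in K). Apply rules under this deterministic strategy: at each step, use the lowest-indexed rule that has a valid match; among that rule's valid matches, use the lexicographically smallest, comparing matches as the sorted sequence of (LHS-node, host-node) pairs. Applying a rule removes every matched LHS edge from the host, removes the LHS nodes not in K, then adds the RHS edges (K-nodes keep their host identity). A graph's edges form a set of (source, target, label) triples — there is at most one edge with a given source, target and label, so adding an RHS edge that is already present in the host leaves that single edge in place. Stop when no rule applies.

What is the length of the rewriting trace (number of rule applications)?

[0] host  ⇒  9 nodes, 11 edges  {0-q->1 1-p->4 1-p->5 1-p->7 1-p->8 2-p->1 2-q->1 2-r->2 2-p->3 3-q->0 3-p->6}
[1] R1 @ {0↦1, 1↦2, 2↦4, 3↦3}  ⇒  8 nodes, 9 edges  {0-q->1 1-p->5 1-p->7 1-p->8 2-q->1 2-r->2 2-p->3 3-q->0 3-p->6}
[2] R1 @ {0↦3, 1↦2, 2↦6, 3↦1}  ⇒  7 nodes, 7 edges  {0-q->1 1-p->5 1-p->7 1-p->8 2-q->1 2-r->2 3-q->0}
final graph: no rule applies after step 2

Answer: 2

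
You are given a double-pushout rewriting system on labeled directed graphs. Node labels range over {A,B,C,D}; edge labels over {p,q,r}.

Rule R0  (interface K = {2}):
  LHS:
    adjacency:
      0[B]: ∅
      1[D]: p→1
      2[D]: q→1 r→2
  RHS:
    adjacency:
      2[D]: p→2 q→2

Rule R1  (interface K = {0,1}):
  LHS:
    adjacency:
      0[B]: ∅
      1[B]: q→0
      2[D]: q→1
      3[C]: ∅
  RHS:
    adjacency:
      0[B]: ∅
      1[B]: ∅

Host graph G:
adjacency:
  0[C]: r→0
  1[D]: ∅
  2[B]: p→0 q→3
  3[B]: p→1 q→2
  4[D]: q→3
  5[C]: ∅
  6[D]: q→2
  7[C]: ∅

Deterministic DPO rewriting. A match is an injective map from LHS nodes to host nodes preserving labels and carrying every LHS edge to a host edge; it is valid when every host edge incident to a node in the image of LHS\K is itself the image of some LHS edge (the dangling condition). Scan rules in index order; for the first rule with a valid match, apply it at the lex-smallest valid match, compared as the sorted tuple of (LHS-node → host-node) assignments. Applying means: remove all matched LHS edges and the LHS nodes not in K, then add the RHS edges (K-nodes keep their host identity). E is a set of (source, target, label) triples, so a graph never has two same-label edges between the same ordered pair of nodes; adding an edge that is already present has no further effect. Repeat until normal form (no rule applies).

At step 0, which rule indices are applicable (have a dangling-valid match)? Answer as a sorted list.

R0: no valid match — LHS pattern not found
R1: 4 valid matches — {0↦2, 1↦3, 2↦4, 3↦5}, {0↦2, 1↦3, 2↦4, 3↦7}, {0↦3, 1↦2, 2↦6, 3↦5} (+1 more)

Answer: [R1]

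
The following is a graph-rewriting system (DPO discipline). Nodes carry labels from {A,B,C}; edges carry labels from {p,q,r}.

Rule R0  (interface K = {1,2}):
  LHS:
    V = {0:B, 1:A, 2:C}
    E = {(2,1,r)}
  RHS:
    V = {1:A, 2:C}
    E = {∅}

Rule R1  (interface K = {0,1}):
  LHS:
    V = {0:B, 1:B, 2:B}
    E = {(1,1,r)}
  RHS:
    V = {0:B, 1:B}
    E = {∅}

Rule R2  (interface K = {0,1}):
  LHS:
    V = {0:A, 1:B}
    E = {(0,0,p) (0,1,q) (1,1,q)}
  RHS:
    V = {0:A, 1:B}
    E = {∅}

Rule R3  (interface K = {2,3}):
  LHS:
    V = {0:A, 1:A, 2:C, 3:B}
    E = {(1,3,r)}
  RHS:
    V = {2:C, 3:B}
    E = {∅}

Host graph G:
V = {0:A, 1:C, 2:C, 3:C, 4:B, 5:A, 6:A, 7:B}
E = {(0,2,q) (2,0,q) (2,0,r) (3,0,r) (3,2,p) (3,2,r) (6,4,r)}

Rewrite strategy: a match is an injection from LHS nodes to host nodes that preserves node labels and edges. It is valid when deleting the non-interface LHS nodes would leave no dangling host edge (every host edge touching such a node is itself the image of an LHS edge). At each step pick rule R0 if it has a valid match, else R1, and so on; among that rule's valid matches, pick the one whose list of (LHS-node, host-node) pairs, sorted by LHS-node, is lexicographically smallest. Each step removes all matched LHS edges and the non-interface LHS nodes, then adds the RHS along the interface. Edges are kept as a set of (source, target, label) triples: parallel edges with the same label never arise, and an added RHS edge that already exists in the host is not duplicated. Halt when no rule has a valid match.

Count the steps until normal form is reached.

Answer: 3

Steps:
start.  V:8 E:7  edges: 0-q->2 2-q->0 2-r->0 3-r->0 3-p->2 3-r->2 6-r->4
1. fire R0 via {0↦7, 1↦0, 2↦2}  →  V:7 E:6  edges: 0-q->2 2-q->0 3-r->0 3-p->2 3-r->2 6-r->4
2. fire R3 via {0↦5, 1↦6, 2↦1, 3↦4}  →  V:5 E:5  edges: 0-q->2 2-q->0 3-r->0 3-p->2 3-r->2
3. fire R0 via {0↦4, 1↦0, 2↦3}  →  V:4 E:4  edges: 0-q->2 2-q->0 3-p->2 3-r->2
normal form: no rule applies after step 3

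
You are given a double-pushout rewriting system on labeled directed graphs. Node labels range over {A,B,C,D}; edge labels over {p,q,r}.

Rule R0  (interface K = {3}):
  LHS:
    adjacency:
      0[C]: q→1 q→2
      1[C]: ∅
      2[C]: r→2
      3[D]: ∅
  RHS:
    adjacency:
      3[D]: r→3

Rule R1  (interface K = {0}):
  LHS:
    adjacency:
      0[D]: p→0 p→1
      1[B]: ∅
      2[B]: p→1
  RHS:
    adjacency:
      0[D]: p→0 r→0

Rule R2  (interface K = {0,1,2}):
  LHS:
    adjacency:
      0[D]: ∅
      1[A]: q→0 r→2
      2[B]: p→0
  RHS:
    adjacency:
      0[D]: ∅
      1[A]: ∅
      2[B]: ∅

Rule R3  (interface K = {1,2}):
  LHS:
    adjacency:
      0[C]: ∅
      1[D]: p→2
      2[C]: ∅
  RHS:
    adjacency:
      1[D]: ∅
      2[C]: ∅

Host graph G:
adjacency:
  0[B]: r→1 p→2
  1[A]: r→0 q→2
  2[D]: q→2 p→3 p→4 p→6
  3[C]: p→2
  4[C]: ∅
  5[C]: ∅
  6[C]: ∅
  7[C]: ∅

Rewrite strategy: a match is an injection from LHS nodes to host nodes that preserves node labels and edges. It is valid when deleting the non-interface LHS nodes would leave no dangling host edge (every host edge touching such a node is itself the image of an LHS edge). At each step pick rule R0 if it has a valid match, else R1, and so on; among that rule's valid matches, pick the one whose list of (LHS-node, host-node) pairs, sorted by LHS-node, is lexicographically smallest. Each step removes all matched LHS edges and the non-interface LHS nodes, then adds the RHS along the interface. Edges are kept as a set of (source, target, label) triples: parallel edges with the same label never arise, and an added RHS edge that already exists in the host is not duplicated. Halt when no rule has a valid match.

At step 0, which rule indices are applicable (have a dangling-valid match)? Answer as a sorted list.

R0: no valid match — LHS pattern not found
R1: no valid match — LHS pattern not found
R2: 1 valid match — {0↦2, 1↦1, 2↦0}
R3: 6 valid matches — {0↦5, 1↦2, 2↦3}, {0↦5, 1↦2, 2↦4}, {0↦5, 1↦2, 2↦6} (+3 more)

Answer: [R2,R3]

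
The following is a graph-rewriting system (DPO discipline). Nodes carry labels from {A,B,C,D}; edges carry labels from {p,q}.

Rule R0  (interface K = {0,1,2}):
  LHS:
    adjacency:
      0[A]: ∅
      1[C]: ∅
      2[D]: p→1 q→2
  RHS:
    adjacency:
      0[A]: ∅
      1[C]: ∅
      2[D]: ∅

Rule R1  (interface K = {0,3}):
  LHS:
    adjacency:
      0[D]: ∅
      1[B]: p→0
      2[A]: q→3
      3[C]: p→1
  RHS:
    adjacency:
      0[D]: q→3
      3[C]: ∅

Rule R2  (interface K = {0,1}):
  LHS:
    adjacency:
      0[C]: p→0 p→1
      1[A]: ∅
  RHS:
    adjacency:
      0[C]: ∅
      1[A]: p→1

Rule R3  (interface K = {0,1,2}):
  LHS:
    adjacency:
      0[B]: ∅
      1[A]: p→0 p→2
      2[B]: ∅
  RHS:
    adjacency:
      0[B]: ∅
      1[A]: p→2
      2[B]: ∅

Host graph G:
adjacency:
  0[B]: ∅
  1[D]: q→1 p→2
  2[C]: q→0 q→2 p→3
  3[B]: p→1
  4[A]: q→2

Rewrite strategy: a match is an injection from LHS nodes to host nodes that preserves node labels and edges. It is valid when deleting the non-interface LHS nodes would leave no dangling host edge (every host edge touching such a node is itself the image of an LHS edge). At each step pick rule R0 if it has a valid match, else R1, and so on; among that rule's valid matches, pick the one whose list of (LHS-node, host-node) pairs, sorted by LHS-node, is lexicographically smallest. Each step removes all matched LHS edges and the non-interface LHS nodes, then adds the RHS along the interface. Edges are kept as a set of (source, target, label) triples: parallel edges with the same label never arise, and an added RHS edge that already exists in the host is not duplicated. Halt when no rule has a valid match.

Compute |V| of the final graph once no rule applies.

start.  V:5 E:7  edges: 1-q->1 1-p->2 2-q->0 2-q->2 2-p->3 3-p->1 4-q->2
1. fire R0 via {0↦4, 1↦2, 2↦1}  →  V:5 E:5  edges: 2-q->0 2-q->2 2-p->3 3-p->1 4-q->2
2. fire R1 via {0↦1, 1↦3, 2↦4, 3↦2}  →  V:3 E:3  edges: 1-q->2 2-q->0 2-q->2
final graph: no rule applies after step 2
NF nodes: {0:B, 1:D, 2:C}

Answer: 3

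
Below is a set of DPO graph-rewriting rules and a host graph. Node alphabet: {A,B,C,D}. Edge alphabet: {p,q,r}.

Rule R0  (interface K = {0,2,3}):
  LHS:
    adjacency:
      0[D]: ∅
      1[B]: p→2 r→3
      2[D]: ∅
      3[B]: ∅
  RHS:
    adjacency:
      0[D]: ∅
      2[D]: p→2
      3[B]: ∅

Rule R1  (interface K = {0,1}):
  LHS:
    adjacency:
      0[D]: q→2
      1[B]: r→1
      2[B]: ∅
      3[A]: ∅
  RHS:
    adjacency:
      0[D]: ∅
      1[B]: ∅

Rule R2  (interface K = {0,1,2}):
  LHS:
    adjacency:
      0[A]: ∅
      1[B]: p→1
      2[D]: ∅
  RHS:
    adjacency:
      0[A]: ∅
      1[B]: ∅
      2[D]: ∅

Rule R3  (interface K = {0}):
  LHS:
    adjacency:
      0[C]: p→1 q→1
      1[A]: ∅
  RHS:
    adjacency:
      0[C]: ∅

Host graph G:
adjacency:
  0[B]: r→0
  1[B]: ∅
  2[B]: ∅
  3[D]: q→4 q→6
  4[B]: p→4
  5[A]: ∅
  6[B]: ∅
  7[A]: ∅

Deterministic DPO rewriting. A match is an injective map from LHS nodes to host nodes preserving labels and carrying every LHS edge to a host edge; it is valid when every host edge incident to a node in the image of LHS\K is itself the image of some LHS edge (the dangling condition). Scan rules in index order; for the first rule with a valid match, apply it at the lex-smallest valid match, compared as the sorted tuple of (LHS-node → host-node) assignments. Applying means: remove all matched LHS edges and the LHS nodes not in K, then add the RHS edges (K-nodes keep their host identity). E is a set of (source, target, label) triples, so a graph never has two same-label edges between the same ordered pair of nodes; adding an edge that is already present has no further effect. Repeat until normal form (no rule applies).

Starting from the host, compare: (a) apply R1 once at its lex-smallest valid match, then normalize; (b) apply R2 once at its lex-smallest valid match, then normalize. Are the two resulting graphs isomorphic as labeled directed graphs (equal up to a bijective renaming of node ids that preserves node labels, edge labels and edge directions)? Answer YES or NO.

branch R1-first: apply at {0↦3, 1↦0, 2↦6, 3↦5} → |E|=2, then 1 more step(s) → NF |V|=6 |E|=1 V={0:B, 1:B, 2:B, 3:D, 4:B, 7:A} E=3-q->4
branch R2-first: apply at {0↦5, 1↦4, 2↦3} → |E|=3, then 1 more step(s) → NF |V|=6 |E|=1 V={0:B, 1:B, 2:B, 3:D, 6:B, 7:A} E=3-q->6
graphs isomorphic (equal up to label-preserving node renaming)

Answer: YES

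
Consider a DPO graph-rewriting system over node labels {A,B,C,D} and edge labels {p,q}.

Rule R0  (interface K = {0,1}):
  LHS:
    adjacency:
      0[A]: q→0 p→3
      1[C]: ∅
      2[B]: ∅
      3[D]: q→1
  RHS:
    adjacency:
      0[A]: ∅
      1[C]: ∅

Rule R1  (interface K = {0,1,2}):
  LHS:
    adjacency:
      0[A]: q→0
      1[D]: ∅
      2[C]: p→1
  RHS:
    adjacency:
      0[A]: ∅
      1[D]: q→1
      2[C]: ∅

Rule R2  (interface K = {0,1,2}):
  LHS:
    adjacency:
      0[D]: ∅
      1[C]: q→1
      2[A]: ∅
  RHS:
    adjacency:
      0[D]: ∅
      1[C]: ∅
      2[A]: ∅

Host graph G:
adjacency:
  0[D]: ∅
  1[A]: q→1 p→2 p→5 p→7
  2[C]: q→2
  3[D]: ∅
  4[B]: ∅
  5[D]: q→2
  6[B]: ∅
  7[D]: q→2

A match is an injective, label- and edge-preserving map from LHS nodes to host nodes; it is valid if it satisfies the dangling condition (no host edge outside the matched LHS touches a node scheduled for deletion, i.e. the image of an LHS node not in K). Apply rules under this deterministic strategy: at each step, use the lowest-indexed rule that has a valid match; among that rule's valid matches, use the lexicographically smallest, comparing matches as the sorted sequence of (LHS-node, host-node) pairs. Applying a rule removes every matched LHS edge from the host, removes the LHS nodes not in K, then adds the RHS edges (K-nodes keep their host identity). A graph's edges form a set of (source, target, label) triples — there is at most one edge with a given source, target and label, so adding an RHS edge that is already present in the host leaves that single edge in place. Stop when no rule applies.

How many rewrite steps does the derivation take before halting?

Answer: 2

Rewrite trace:
[0] host  ⇒  8 nodes, 7 edges  {1-q->1 1-p->2 1-p->5 1-p->7 2-q->2 5-q->2 7-q->2}
[1] R0 @ {0↦1, 1↦2, 2↦4, 3↦5}  ⇒  6 nodes, 4 edges  {1-p->2 1-p->7 2-q->2 7-q->2}
[2] R2 @ {0↦0, 1↦2, 2↦1}  ⇒  6 nodes, 3 edges  {1-p->2 1-p->7 7-q->2}
halt: no rule applies after step 2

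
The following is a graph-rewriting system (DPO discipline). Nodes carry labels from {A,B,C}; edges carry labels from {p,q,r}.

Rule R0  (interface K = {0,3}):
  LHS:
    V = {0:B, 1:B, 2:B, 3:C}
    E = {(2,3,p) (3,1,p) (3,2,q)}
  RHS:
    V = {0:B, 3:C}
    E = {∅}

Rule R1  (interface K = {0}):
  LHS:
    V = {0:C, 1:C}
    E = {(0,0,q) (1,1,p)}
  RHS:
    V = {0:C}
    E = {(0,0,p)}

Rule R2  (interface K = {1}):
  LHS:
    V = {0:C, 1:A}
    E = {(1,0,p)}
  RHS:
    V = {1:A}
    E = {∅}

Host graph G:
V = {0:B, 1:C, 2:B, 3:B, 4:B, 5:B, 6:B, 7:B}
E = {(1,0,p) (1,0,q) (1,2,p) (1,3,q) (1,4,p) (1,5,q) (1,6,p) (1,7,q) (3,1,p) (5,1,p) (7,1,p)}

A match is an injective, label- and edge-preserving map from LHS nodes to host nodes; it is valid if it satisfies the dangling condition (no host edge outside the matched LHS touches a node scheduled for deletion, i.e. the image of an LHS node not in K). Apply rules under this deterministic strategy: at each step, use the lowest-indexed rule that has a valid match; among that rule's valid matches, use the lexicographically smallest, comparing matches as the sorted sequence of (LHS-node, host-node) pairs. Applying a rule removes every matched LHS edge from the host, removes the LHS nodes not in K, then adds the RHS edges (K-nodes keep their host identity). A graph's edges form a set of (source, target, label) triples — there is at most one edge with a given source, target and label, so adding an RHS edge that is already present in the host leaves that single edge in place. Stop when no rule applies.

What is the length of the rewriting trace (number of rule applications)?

[0] host  ⇒  8 nodes, 11 edges  {1-p->0 1-q->0 1-p->2 1-q->3 1-p->4 1-q->5 1-p->6 1-q->7 3-p->1 5-p->1 7-p->1}
[1] R0 @ {0↦0, 1↦2, 2↦3, 3↦1}  ⇒  6 nodes, 8 edges  {1-p->0 1-q->0 1-p->4 1-q->5 1-p->6 1-q->7 5-p->1 7-p->1}
[2] R0 @ {0↦0, 1↦4, 2↦5, 3↦1}  ⇒  4 nodes, 5 edges  {1-p->0 1-q->0 1-p->6 1-q->7 7-p->1}
[3] R0 @ {0↦0, 1↦6, 2↦7, 3↦1}  ⇒  2 nodes, 2 edges  {1-p->0 1-q->0}
normal form: no rule applies after step 3

Answer: 3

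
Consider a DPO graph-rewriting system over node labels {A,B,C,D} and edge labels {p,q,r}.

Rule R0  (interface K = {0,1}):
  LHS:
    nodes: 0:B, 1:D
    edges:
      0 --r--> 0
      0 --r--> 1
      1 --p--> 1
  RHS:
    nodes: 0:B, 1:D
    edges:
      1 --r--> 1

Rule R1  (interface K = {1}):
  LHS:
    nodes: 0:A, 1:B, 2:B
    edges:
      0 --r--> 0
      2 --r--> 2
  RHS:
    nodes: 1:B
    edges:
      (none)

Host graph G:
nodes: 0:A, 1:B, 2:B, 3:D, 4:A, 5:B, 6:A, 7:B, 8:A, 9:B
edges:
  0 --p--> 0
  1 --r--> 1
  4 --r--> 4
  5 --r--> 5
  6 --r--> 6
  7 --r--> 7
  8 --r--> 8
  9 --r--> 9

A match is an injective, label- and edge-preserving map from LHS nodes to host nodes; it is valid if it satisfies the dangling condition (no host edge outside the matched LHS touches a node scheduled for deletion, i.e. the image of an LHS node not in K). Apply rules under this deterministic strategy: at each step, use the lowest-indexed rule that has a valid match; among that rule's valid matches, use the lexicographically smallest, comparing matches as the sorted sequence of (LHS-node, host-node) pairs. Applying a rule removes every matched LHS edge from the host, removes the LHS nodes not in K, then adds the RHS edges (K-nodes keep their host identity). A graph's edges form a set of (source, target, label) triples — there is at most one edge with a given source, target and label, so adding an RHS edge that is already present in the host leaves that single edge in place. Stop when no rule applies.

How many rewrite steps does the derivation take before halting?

initial: |V|=10 |E|=8  E = 0-p->0 1-r->1 4-r->4 5-r->5 6-r->6 7-r->7 8-r->8 9-r->9
step 1: apply R1 at {0↦4, 1↦1, 2↦5}  → |V|=8 |E|=6  E = 0-p->0 1-r->1 6-r->6 7-r->7 8-r->8 9-r->9
step 2: apply R1 at {0↦6, 1↦1, 2↦7}  → |V|=6 |E|=4  E = 0-p->0 1-r->1 8-r->8 9-r->9
step 3: apply R1 at {0↦8, 1↦1, 2↦9}  → |V|=4 |E|=2  E = 0-p->0 1-r->1
halt: no rule applies after step 3

Answer: 3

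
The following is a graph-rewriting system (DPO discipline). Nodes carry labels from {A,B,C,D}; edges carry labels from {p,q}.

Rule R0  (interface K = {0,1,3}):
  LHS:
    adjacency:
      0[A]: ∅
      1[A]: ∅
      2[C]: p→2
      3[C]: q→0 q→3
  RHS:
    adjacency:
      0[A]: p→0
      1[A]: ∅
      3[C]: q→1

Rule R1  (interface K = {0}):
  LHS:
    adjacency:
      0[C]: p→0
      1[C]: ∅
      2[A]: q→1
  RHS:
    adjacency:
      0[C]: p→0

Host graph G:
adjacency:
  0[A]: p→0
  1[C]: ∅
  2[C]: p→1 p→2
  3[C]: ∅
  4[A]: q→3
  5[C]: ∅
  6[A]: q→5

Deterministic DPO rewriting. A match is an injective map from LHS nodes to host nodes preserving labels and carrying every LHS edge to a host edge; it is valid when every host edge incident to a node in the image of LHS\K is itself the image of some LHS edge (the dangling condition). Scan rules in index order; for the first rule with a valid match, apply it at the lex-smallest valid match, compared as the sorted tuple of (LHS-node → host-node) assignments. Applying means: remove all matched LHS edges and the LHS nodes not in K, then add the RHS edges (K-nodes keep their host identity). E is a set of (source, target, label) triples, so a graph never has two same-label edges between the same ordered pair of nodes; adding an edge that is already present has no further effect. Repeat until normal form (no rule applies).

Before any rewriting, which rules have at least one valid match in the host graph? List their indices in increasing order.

Answer: [R1]

Steps:
R0: no valid match — LHS pattern not found
R1: 2 valid matches — {0↦2, 1↦3, 2↦4}, {0↦2, 1↦5, 2↦6}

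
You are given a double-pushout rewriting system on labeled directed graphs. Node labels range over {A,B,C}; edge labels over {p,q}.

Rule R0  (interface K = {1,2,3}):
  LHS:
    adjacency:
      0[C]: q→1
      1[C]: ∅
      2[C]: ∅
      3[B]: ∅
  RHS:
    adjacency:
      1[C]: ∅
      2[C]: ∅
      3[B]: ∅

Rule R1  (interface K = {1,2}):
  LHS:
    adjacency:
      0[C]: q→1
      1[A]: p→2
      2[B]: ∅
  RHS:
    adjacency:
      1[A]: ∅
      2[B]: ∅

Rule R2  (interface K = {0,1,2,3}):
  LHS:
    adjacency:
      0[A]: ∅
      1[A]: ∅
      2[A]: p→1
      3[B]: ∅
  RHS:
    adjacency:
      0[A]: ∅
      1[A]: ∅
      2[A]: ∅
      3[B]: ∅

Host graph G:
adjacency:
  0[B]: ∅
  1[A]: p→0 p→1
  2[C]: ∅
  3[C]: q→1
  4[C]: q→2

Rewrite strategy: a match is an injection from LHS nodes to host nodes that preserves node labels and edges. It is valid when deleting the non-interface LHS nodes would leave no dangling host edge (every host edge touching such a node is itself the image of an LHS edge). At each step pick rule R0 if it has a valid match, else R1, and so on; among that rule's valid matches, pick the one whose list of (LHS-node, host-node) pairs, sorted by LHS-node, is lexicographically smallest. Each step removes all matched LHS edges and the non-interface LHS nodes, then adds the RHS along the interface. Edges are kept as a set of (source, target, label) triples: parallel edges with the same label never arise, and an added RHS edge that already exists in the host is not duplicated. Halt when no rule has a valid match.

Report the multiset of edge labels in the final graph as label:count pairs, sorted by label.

[0] host  ⇒  5 nodes, 4 edges  {1-p->0 1-p->1 3-q->1 4-q->2}
[1] R0 @ {0↦4, 1↦2, 2↦3, 3↦0}  ⇒  4 nodes, 3 edges  {1-p->0 1-p->1 3-q->1}
[2] R1 @ {0↦3, 1↦1, 2↦0}  ⇒  3 nodes, 1 edges  {1-p->1}
halt: no rule applies after step 2
NF edges: [(1, 1, 'p')]

Answer: p:1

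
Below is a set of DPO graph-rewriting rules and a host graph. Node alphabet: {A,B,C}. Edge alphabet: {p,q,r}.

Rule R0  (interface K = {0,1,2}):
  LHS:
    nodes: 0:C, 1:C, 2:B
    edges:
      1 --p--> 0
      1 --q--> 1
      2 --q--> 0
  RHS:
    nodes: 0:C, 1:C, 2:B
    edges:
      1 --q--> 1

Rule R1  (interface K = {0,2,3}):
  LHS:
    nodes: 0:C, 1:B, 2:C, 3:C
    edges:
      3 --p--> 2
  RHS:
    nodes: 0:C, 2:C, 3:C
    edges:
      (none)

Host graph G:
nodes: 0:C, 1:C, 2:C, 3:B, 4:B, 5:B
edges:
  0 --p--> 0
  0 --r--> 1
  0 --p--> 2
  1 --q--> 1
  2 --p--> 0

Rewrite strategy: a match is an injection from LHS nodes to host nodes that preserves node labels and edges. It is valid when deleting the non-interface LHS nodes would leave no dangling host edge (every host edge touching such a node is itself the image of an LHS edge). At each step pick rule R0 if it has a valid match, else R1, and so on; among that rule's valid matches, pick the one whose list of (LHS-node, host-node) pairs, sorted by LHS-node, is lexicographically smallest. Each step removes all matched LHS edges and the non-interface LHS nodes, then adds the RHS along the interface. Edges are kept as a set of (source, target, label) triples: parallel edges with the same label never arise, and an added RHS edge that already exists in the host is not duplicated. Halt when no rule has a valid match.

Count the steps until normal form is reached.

Answer: 2

Rewrite trace:
initial: |V|=6 |E|=5  E = 0-p->0 0-r->1 0-p->2 1-q->1 2-p->0
step 1: apply R1 at {0↦1, 1↦3, 2↦0, 3↦2}  → |V|=5 |E|=4  E = 0-p->0 0-r->1 0-p->2 1-q->1
step 2: apply R1 at {0↦1, 1↦4, 2↦2, 3↦0}  → |V|=4 |E|=3  E = 0-p->0 0-r->1 1-q->1
final graph: no rule applies after step 2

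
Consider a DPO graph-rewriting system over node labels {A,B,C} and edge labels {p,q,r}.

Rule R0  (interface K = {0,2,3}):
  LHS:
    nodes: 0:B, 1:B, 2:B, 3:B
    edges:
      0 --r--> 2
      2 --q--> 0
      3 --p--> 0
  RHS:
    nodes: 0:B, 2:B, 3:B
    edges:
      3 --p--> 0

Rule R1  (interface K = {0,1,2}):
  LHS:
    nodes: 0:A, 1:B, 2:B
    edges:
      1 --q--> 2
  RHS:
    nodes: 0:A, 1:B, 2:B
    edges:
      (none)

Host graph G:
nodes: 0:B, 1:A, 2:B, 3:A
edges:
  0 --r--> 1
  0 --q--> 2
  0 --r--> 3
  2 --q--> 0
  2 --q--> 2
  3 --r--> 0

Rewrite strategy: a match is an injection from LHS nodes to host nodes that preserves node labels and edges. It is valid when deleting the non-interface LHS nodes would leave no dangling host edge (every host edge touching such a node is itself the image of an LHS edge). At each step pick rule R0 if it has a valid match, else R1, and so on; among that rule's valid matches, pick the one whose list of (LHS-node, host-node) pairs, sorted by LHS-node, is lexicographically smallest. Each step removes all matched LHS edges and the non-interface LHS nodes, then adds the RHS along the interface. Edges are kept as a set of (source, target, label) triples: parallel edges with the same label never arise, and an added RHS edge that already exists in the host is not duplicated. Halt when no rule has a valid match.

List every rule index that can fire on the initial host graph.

Answer: [R1]

Derivation:
R0: no valid match — LHS pattern not found
R1: 4 valid matches — {0↦1, 1↦0, 2↦2}, {0↦1, 1↦2, 2↦0}, {0↦3, 1↦0, 2↦2} (+1 more)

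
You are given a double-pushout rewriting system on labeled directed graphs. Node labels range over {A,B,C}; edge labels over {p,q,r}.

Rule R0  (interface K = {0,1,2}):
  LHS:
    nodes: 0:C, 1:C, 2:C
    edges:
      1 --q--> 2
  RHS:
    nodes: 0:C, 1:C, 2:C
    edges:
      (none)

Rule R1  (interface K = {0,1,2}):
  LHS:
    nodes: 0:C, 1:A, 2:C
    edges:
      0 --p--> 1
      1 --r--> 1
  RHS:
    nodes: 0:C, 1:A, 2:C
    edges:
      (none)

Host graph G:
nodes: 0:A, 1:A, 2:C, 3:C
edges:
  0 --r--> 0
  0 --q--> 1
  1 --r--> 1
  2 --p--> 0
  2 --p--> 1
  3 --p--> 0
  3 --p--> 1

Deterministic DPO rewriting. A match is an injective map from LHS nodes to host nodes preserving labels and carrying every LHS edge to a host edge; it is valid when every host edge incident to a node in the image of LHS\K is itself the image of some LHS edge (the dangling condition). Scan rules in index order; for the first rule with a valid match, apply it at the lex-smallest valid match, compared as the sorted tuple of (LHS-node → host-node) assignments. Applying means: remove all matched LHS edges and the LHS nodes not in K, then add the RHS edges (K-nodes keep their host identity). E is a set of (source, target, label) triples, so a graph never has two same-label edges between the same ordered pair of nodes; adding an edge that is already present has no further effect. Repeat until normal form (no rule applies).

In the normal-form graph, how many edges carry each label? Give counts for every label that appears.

initial: |V|=4 |E|=7  E = 0-r->0 0-q->1 1-r->1 2-p->0 2-p->1 3-p->0 3-p->1
step 1: apply R1 at {0↦2, 1↦0, 2↦3}  → |V|=4 |E|=5  E = 0-q->1 1-r->1 2-p->1 3-p->0 3-p->1
step 2: apply R1 at {0↦2, 1↦1, 2↦3}  → |V|=4 |E|=3  E = 0-q->1 3-p->0 3-p->1
final graph: no rule applies after step 2
NF edges: [(0, 1, 'q'), (3, 0, 'p'), (3, 1, 'p')]

Answer: p:2 q:1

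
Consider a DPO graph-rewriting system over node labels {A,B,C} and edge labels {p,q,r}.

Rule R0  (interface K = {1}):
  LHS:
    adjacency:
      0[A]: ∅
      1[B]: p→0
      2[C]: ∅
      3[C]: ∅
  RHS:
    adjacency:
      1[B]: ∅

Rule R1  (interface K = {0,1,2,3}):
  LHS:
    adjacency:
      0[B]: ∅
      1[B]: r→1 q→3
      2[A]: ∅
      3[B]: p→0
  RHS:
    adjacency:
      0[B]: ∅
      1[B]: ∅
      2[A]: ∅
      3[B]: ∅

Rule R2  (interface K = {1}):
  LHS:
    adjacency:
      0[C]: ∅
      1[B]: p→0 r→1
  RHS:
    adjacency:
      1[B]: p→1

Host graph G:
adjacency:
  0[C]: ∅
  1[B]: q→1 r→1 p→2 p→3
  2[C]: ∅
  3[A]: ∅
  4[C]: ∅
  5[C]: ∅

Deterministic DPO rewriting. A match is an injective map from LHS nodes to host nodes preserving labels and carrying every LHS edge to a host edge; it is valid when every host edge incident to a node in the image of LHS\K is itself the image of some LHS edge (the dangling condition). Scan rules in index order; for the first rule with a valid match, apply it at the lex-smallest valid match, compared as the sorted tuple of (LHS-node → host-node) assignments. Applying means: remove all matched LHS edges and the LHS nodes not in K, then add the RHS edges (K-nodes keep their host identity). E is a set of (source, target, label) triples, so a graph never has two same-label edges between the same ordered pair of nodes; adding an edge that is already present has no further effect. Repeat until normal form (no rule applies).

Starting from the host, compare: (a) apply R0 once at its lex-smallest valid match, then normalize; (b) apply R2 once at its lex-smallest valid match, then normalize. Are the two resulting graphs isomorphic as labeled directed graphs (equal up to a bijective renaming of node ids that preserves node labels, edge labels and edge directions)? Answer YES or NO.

Answer: YES

Steps:
branch R0-first: apply at {0↦3, 1↦1, 2↦0, 3↦4} → |E|=3, then 1 more step(s) → NF |V|=2 |E|=2 V={1:B, 5:C} E=1-p->1 1-q->1
branch R2-first: apply at {0↦2, 1↦1} → |E|=3, then 1 more step(s) → NF |V|=2 |E|=2 V={1:B, 5:C} E=1-p->1 1-q->1
graphs isomorphic (equal up to label-preserving node renaming)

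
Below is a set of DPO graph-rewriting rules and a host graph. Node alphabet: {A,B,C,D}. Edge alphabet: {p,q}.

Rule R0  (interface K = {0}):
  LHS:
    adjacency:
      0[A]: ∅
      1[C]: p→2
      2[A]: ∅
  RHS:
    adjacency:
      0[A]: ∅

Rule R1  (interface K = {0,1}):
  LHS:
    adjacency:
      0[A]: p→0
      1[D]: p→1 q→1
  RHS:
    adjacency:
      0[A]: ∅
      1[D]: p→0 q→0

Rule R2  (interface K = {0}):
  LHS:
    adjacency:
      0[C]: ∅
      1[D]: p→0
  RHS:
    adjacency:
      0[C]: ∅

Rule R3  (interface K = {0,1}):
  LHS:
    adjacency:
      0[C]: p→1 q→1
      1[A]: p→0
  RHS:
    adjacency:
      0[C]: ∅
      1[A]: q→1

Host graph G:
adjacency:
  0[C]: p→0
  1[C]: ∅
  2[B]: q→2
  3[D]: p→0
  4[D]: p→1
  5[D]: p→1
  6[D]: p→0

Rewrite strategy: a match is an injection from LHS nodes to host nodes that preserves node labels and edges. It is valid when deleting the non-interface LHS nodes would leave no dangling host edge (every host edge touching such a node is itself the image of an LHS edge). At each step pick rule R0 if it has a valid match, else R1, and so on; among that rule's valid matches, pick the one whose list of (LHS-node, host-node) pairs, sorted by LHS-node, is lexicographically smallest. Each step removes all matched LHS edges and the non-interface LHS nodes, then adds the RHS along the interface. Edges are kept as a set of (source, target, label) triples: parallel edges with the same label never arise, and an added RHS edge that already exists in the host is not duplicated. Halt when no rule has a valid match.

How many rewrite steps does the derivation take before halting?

initial: |V|=7 |E|=6  E = 0-p->0 2-q->2 3-p->0 4-p->1 5-p->1 6-p->0
step 1: apply R2 at {0↦0, 1↦3}  → |V|=6 |E|=5  E = 0-p->0 2-q->2 4-p->1 5-p->1 6-p->0
step 2: apply R2 at {0↦0, 1↦6}  → |V|=5 |E|=4  E = 0-p->0 2-q->2 4-p->1 5-p->1
step 3: apply R2 at {0↦1, 1↦4}  → |V|=4 |E|=3  E = 0-p->0 2-q->2 5-p->1
step 4: apply R2 at {0↦1, 1↦5}  → |V|=3 |E|=2  E = 0-p->0 2-q->2
halt: no rule applies after step 4

Answer: 4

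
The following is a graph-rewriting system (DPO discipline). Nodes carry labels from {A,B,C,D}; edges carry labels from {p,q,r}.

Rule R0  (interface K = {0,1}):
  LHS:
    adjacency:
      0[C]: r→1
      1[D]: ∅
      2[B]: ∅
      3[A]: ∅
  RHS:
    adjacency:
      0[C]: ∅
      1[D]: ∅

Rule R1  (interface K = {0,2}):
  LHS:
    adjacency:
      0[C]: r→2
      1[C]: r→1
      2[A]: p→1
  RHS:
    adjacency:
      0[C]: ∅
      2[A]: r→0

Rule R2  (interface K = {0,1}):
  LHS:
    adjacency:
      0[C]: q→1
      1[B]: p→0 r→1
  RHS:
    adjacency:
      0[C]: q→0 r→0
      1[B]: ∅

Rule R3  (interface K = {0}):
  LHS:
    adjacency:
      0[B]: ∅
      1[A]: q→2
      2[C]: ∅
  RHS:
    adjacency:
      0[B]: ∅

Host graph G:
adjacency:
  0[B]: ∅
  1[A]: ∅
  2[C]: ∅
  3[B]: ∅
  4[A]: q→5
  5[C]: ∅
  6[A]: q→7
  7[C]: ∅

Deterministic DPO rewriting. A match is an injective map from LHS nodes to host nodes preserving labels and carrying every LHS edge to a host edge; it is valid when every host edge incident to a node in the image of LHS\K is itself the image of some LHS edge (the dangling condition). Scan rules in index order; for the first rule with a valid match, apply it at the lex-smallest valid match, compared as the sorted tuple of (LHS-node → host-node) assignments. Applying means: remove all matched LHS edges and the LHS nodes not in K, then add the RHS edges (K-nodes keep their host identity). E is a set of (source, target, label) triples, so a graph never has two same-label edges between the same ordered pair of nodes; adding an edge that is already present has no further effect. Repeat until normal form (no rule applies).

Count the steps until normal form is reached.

[0] host  ⇒  8 nodes, 2 edges  {4-q->5 6-q->7}
[1] R3 @ {0↦0, 1↦4, 2↦5}  ⇒  6 nodes, 1 edges  {6-q->7}
[2] R3 @ {0↦0, 1↦6, 2↦7}  ⇒  4 nodes, 0 edges  {∅}
halt: no rule applies after step 2

Answer: 2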